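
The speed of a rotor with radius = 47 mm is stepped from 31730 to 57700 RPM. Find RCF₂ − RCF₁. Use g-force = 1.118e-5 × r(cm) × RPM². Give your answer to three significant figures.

r = 47 mm = 4.7 cm
RCF₁ = 1.118 × 10⁻⁵ × 4.7 × (31730)² = 1.118 × 10⁻⁵ × 4.7 × 1,006,792,900 ≈ 52,902.9 × g
RCF₂ = 1.118 × 10⁻⁵ × 4.7 × (57700)² = 1.118 × 10⁻⁵ × 4.7 × 3,329,290,000 ≈ 174,940.9 × g
Increase = 174,940.9 − 52,902.9 = 122,038

122000 g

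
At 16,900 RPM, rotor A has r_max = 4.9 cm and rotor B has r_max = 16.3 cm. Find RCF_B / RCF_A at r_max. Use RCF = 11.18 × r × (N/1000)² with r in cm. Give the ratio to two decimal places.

At fixed N, RCF ∝ r, so RCF_B/RCF_A = r_B/r_A = 16.3 / 4.9 = 3.3265.

3.33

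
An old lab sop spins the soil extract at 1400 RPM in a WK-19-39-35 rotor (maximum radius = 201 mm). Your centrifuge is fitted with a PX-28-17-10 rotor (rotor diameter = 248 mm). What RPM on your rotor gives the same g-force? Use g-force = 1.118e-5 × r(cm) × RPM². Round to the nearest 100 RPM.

≈ 1800 RPM

Original rotor: r = 201 mm = 20.1 cm
RCF_original = 1.118 × 10⁻⁵ × 20.1 × (1400)² = 1.118 × 10⁻⁵ × 20.1 × 1,960,000 ≈ 440.4 × g
Your rotor: r = 248 mm / 2 = 124 mm = 12.4 cm
440.4 = 1.118 × 10⁻⁵ × 12.4 × N²
N² = 440.4 / (13.8632 × 10⁻⁵) = 3,176,756
N ≈ √3,176,756 ≈ 1,782.3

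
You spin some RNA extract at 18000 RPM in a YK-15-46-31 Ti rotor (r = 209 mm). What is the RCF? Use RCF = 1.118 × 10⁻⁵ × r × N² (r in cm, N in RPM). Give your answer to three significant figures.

r = 209 mm = 20.9 cm
RCF = 1.118 × 10⁻⁵ × 20.9 × (18000)² = 1.118 × 10⁻⁵ × 20.9 × 324,000,000 ≈ 75,706.5 × g

RCF ≈ 75700 g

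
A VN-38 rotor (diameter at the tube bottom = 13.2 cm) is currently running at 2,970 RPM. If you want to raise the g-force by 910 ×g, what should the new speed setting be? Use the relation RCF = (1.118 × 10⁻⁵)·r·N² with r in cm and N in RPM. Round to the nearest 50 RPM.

N₂ ≈ 4600 RPM

r = 13.2 / 2 = 6.6 cm
Current RCF = 1.118 × 10⁻⁵ × 6.6 × (2970)² = 1.118 × 10⁻⁵ × 6.6 × 8,820,900 ≈ 650.9 × g
Target RCF = 650.9 + 910 = 1,560.9 × g
N² = 1,560.9 / (7.3788 × 10⁻⁵) = 21,153,846
N ≈ √21,153,846 ≈ 4,599.3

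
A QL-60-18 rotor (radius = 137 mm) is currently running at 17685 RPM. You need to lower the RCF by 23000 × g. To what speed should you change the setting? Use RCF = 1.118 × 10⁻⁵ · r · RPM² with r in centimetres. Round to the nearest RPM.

r = 137 mm = 13.7 cm
Current RCF = 1.118 × 10⁻⁵ × 13.7 × (17685)² = 1.118 × 10⁻⁵ × 13.7 × 312,759,225 ≈ 47,904.1 × g
Target RCF = 47,904.1 − 23,000 = 24,904.1 × g
N² = 24,904.1 / (15.3166 × 10⁻⁵) = 162,595,485
N ≈ √162,595,485 ≈ 12,751.3

N₂ ≈ 12751 RPM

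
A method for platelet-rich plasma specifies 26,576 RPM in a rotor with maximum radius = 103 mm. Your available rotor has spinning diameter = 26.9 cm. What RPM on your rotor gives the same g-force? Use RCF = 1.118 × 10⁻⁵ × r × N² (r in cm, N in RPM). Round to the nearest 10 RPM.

≈ 23260 RPM

Original rotor: r = 103 mm = 10.3 cm
RCF = 1.118 × 10⁻⁵ × r × N²
RCF_original = 1.118 × 10⁻⁵ × 10.3 × (26576)² = 1.118 × 10⁻⁵ × 10.3 × 706,283,776 ≈ 81,331.4 × g
Your rotor: r = 26.9 / 2 = 13.45 cm
81,331.4 = 1.118 × 10⁻⁵ × 13.45 × N²
N² = 81,331.4 / (15.0371 × 10⁻⁵) = 540,871,578
N ≈ √540,871,578 ≈ 23,256.6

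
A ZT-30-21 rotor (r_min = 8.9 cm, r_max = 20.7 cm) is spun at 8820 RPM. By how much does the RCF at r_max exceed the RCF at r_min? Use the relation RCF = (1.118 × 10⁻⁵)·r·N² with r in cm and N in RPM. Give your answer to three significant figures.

≈ 10300 ×g

RCF_max = 1.118 × 10⁻⁵ × 20.7 × (8820)² = 1.118 × 10⁻⁵ × 20.7 × 77,792,400 ≈ 18,003.2 × g
RCF_min = 1.118 × 10⁻⁵ × 8.9 × (8820)² = 1.118 × 10⁻⁵ × 8.9 × 77,792,400 ≈ 7,740.5 × g
ΔRCF = 18,003.2 − 7,740.5 = 10,262.7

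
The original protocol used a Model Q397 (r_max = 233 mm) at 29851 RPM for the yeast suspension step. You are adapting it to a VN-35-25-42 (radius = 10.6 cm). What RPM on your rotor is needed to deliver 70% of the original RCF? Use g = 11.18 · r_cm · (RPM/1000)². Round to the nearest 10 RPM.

37030 RPM

Original rotor: r = 233 mm = 23.3 cm
RCF_original = 11.18 × 23.3 × (29.851)² = 11.18 × 23.3 × 891.082201 ≈ 232,121.6 × g
Target RCF = 0.7 × 232,121.6 ≈ 162,485.1 × g
162,485.1 = 11.18 × 10.6 × (N/1000)²
(N/1000)² = 162,485.1 / 118.508 = 1371.09
N = 1000 × √1371.09 ≈ 37,028.2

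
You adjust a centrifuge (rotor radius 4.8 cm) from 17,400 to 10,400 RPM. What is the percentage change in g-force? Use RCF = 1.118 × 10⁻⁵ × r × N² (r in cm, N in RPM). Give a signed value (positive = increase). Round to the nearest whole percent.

-64%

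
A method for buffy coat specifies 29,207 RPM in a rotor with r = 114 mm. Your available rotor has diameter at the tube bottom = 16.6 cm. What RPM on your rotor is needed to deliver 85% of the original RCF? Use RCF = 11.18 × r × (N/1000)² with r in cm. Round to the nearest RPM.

≈ 31558 RPM

Original rotor: r = 114 mm = 11.4 cm
RCF = 11.18 × r × (N/1000)²
RCF_original = 11.18 × 11.4 × (29.207)² = 11.18 × 11.4 × 853.048849 ≈ 108,722.8 × g
Target RCF = 0.85 × 108,722.8 ≈ 92,414.4 × g
Your rotor: r = 16.6 / 2 = 8.3 cm
92,414.4 = 11.18 × 8.3 × (N/1000)²
(N/1000)² = 92,414.4 / 92.794 = 995.9092
N = 1000 × √995.9092 ≈ 31,558.0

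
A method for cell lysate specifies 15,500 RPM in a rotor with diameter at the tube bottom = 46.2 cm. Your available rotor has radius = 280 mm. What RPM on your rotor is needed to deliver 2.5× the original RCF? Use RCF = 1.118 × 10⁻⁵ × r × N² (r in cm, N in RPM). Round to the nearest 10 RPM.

≈ 22260 RPM

Original rotor: r = 46.2 / 2 = 23.1 cm
RCF = 1.118 × 10⁻⁵ × r × N²
RCF_original = 1.118 × 10⁻⁵ × 23.1 × (15500)² = 1.118 × 10⁻⁵ × 23.1 × 240,250,000 ≈ 62,046.5 × g
Target RCF = 2.5 × 62,046.5 ≈ 155,116.2 × g
Your rotor: r = 280 mm = 28.0 cm
155,116.2 = 1.118 × 10⁻⁵ × 28 × N²
N² = 155,116.2 / (31.304 × 10⁻⁵) = 495,515,589
N ≈ √495,515,589 ≈ 22,260.2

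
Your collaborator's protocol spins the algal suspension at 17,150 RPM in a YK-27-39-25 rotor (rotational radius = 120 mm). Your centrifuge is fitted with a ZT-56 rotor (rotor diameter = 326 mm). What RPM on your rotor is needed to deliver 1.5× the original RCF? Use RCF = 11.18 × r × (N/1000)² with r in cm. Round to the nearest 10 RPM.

18020 RPM

Original rotor: r = 120 mm = 12.0 cm
RCF = 11.18 × r × (N/1000)²
RCF_original = 11.18 × 12 × (17.15)² = 11.18 × 12 × 294.1225 ≈ 39,459.5 × g
Target RCF = 1.5 × 39,459.5 ≈ 59,189.2 × g
Your rotor: r = 326 mm / 2 = 163 mm = 16.3 cm
59,189.2 = 11.18 × 16.3 × (N/1000)²
(N/1000)² = 59,189.2 / 182.234 = 324.7978
N = 1000 × √324.7978 ≈ 18,022.1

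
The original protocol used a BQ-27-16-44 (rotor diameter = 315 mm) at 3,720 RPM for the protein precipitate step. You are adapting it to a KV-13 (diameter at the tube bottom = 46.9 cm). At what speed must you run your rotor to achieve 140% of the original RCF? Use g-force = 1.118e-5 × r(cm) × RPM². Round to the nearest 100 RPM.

3600 RPM

Original rotor: r = 315 mm / 2 = 157.5 mm = 15.75 cm
RCF = 1.118 × 10⁻⁵ × r × N²
RCF_original = 1.118 × 10⁻⁵ × 15.75 × (3720)² = 1.118 × 10⁻⁵ × 15.75 × 13,838,400 ≈ 2,436.7 × g
Target RCF = 1.4 × 2,436.7 ≈ 3,411.4 × g
Your rotor: r = 46.9 / 2 = 23.45 cm
3,411.4 = 1.118 × 10⁻⁵ × 23.45 × N²
N² = 3,411.4 / (26.2171 × 10⁻⁵) = 13,012,118
N ≈ √13,012,118 ≈ 3,607.2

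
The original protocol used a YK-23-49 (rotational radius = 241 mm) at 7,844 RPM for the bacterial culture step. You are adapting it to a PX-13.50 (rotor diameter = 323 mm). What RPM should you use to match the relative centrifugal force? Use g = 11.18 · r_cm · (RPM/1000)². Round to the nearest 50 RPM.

Original rotor: r = 241 mm = 24.1 cm
RCF = 11.18 × r × (N/1000)²
RCF_original = 11.18 × 24.1 × (7.844)² = 11.18 × 24.1 × 61.528336 ≈ 16,578.1 × g
Your rotor: r = 323 mm / 2 = 161.5 mm = 16.15 cm
16,578.1 = 11.18 × 16.15 × (N/1000)²
(N/1000)² = 16,578.1 / 180.557 = 91.81643
N = 1000 × √91.81643 ≈ 9,582.1

9600 RPM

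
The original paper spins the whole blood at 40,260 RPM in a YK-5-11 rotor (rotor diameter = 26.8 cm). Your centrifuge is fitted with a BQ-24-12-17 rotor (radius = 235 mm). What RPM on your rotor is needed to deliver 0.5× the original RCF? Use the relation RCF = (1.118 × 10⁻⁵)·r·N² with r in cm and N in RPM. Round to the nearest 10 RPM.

≈ 21500 RPM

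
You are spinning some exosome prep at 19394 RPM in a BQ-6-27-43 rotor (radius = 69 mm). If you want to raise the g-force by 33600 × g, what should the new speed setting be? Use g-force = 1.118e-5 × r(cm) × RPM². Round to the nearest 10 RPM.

N₂ ≈ 28490 RPM

r = 69 mm = 6.9 cm
Current RCF = 1.118 × 10⁻⁵ × 6.9 × (19394)² = 1.118 × 10⁻⁵ × 6.9 × 376,127,236 ≈ 29,015.2 × g
Target RCF = 29,015.2 + 33,600 = 62,615.2 × g
N² = 62,615.2 / (7.7142 × 10⁻⁵) = 811,687,537
N ≈ √811,687,537 ≈ 28,490.1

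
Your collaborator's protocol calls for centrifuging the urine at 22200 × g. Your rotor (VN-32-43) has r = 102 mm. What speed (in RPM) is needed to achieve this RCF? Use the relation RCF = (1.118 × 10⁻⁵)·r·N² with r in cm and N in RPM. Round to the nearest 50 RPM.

r = 102 mm = 10.2 cm
22,200 = 1.118 × 10⁻⁵ × 10.2 × N²
N² = 22,200 / (11.4036 × 10⁻⁵) = 194,675,366
N ≈ √194,675,366 ≈ 13,952.6

N ≈ 13950 RPM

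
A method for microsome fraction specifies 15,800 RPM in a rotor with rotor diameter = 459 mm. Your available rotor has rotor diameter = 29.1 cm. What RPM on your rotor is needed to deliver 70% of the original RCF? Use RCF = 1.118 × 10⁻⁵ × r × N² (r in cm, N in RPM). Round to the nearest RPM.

≈ 16602 RPM

Original rotor: r = 459 mm / 2 = 229.5 mm = 22.95 cm
RCF = 1.118 × 10⁻⁵ × r × N²
RCF_original = 1.118 × 10⁻⁵ × 22.95 × (15800)² = 1.118 × 10⁻⁵ × 22.95 × 249,640,000 ≈ 64,052.9 × g
Target RCF = 0.7 × 64,052.9 ≈ 44,837 × g
Your rotor: r = 29.1 / 2 = 14.55 cm
44,837 = 1.118 × 10⁻⁵ × 14.55 × N²
N² = 44,837 / (16.2669 × 10⁻⁵) = 275,633,341
N ≈ √275,633,341 ≈ 16,602.2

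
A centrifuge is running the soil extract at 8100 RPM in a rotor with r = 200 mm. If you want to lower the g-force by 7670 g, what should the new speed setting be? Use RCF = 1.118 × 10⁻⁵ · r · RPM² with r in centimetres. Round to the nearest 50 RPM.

r = 200 mm = 20.0 cm
Current RCF = 1.118 × 10⁻⁵ × 20 × (8100)² = 1.118 × 10⁻⁵ × 20 × 65,610,000 ≈ 14,670.4 × g
Target RCF = 14,670.4 − 7,670 = 7,000.4 × g
N² = 7,000.4 / (22.36 × 10⁻⁵) = 31,307,692
N ≈ √31,307,692 ≈ 5,595.3

≈ 5600 RPM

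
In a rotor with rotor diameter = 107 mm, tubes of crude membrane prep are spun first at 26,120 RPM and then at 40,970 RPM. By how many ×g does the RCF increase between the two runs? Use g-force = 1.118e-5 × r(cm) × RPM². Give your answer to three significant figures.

59600 ×g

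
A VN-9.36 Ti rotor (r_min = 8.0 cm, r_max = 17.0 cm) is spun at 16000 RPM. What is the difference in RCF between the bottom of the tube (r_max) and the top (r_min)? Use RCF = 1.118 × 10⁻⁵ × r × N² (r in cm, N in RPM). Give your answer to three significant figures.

25800 x g

RCF_max = 1.118 × 10⁻⁵ × 17 × (16000)² = 1.118 × 10⁻⁵ × 17 × 256,000,000 ≈ 48,655.4 × g
RCF_min = 1.118 × 10⁻⁵ × 8 × (16000)² = 1.118 × 10⁻⁵ × 8 × 256,000,000 ≈ 22,896.6 × g
ΔRCF = 48,655.4 − 22,896.6 = 25,758.8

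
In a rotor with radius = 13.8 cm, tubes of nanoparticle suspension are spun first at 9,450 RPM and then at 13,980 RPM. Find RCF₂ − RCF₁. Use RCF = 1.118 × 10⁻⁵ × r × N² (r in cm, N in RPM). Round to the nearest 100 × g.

RCF₁ = 1.118 × 10⁻⁵ × 13.8 × (9450)² = 1.118 × 10⁻⁵ × 13.8 × 89,302,500 ≈ 13,777.9 × g
RCF₂ = 1.118 × 10⁻⁵ × 13.8 × (13980)² = 1.118 × 10⁻⁵ × 13.8 × 195,440,400 ≈ 30,153.3 × g
Increase = 30,153.3 − 13,777.9 = 16,375.4

16400 x g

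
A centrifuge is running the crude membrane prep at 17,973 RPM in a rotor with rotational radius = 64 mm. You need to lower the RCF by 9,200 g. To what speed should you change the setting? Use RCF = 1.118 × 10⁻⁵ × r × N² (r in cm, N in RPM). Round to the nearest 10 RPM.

13940 RPM

r = 64 mm = 6.4 cm
Current RCF = 1.118 × 10⁻⁵ × 6.4 × (17973)² = 1.118 × 10⁻⁵ × 6.4 × 323,028,729 ≈ 23,113.4 × g
Target RCF = 23,113.4 − 9,200 = 13,913.4 × g
N² = 13,913.4 / (7.1552 × 10⁻⁵) = 194,451,588
N ≈ √194,451,588 ≈ 13,944.6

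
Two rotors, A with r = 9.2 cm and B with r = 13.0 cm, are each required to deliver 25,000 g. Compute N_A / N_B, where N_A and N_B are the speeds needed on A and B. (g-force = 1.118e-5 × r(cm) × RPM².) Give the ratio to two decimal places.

At fixed RCF, N ∝ 1/√r, so N_A/N_B = √(r_B/r_A) = √(13.0/9.2) = √1.413043 = 1.1887.

1.19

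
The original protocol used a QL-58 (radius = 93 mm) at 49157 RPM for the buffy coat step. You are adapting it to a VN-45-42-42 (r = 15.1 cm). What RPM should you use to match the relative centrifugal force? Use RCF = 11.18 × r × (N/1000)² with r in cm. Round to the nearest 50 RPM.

Original rotor: r = 93 mm = 9.3 cm
RCF_original = 11.18 × 9.3 × (49.157)² = 11.18 × 9.3 × 2,416.410649 ≈ 251,243.9 × g
251,243.9 = 11.18 × 15.1 × (N/1000)²
(N/1000)² = 251,243.9 / 168.818 = 1488.253
N = 1000 × √1488.253 ≈ 38,577.9

38600 RPM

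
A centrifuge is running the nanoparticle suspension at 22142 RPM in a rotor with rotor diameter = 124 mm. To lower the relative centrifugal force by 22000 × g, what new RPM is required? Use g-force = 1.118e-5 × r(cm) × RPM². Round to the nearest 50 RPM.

≈ 13150 RPM

r = 124 mm / 2 = 62 mm = 6.2 cm
Current RCF = 1.118 × 10⁻⁵ × 6.2 × (22142)² = 1.118 × 10⁻⁵ × 6.2 × 490,268,164 ≈ 33,983.4 × g
Target RCF = 33,983.4 − 22,000 = 11,983.4 × g
N² = 11,983.4 / (6.9316 × 10⁻⁵) = 172,880,720
N ≈ √172,880,720 ≈ 13,148.4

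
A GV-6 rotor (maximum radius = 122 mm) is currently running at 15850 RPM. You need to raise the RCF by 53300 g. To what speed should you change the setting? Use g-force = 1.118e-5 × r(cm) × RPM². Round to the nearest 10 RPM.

N₂ ≈ 25340 RPM

r = 122 mm = 12.2 cm
Current RCF = 1.118 × 10⁻⁵ × 12.2 × (15850)² = 1.118 × 10⁻⁵ × 12.2 × 251,222,500 ≈ 34,265.7 × g
Target RCF = 34,265.7 + 53,300 = 87,565.7 × g
N² = 87,565.7 / (13.6396 × 10⁻⁵) = 641,996,100
N ≈ √641,996,100 ≈ 25,337.6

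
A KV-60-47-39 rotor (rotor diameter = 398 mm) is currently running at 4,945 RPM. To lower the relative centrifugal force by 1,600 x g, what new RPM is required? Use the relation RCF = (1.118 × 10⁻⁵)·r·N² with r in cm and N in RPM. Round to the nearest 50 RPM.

r = 398 mm / 2 = 199 mm = 19.9 cm
Current RCF = 1.118 × 10⁻⁵ × 19.9 × (4945)² = 1.118 × 10⁻⁵ × 19.9 × 24,453,025 ≈ 5,440.4 × g
Target RCF = 5,440.4 − 1,600 = 3,840.4 × g
N² = 3,840.4 / (22.2482 × 10⁻⁵) = 17,261,621
N ≈ √17,261,621 ≈ 4,154.7

4150 RPM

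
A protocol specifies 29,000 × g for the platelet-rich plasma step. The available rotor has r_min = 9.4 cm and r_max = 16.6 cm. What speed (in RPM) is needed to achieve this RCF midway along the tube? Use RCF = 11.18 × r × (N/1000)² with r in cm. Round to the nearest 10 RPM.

r_avg = (9.4 + 16.6) / 2 = 13 cm
29,000 = 11.18 × 13 × (N/1000)²
(N/1000)² = 29,000 / 145.34 = 199.5321
N = 1000 × √199.5321 ≈ 14,125.6

≈ 14130 RPM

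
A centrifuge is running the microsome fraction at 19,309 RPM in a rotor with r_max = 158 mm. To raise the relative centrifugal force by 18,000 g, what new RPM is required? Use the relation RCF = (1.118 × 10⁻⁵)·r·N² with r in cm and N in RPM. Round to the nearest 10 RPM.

r = 158 mm = 15.8 cm
Current RCF = 1.118 × 10⁻⁵ × 15.8 × (19309)² = 1.118 × 10⁻⁵ × 15.8 × 372,837,481 ≈ 65,859.5 × g
Target RCF = 65,859.5 + 18,000 = 83,859.5 × g
N² = 83,859.5 / (17.6644 × 10⁻⁵) = 474,737,325
N ≈ √474,737,325 ≈ 21,788.5

21790 RPM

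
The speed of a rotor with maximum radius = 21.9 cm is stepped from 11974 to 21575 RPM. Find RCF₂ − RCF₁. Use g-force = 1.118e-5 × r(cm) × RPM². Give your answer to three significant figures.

RCF₁ = 1.118 × 10⁻⁵ × 21.9 × (11974)² = 1.118 × 10⁻⁵ × 21.9 × 143,376,676 ≈ 35,104.6 × g
RCF₂ = 1.118 × 10⁻⁵ × 21.9 × (21575)² = 1.118 × 10⁻⁵ × 21.9 × 465,480,625 ≈ 113,969.2 × g
Increase = 113,969.2 − 35,104.6 = 78,864.6

78900 ×g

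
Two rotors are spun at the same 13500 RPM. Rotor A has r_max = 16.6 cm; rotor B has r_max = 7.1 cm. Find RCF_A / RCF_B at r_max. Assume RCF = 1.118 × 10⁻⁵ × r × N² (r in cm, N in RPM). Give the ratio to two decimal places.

2.34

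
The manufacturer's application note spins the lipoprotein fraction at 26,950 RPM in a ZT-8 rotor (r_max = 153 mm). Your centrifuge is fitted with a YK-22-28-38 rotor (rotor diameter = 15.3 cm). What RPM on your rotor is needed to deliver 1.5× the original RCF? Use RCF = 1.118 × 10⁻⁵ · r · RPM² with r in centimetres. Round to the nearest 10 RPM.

≈ 46680 RPM

Original rotor: r = 153 mm = 15.3 cm
RCF = 1.118 × 10⁻⁵ × r × N²
RCF_original = 1.118 × 10⁻⁵ × 15.3 × (26950)² = 1.118 × 10⁻⁵ × 15.3 × 726,302,500 ≈ 124,236.9 × g
Target RCF = 1.5 × 124,236.9 ≈ 186,355.3 × g
Your rotor: r = 15.3 / 2 = 7.65 cm
186,355.3 = 1.118 × 10⁻⁵ × 7.65 × N²
N² = 186,355.3 / (8.5527 × 10⁻⁵) = 2,178,906,076
N ≈ √2,178,906,076 ≈ 46,678.8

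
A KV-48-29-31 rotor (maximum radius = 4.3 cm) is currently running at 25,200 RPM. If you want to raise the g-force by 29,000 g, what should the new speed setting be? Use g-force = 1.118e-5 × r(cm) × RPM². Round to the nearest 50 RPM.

N₂ ≈ 35200 RPM

Current RCF = 1.118 × 10⁻⁵ × 4.3 × (25200)² = 1.118 × 10⁻⁵ × 4.3 × 635,040,000 ≈ 30,528.9 × g
Target RCF = 30,528.9 + 29,000 = 59,528.9 × g
N² = 59,528.9 / (4.8074 × 10⁻⁵) = 1,238,276,407
N ≈ √1,238,276,407 ≈ 35,189.2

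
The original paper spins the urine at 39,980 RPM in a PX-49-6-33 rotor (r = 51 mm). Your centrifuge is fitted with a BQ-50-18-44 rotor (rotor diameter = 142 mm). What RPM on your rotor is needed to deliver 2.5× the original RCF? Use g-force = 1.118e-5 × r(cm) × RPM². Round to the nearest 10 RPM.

≈ 53580 RPM

Original rotor: r = 51 mm = 5.1 cm
RCF_original = 1.118 × 10⁻⁵ × 5.1 × (39980)² = 1.118 × 10⁻⁵ × 5.1 × 1,598,400,400 ≈ 91,137.6 × g
Target RCF = 2.5 × 91,137.6 ≈ 227,844 × g
Your rotor: r = 142 mm / 2 = 71 mm = 7.1 cm
227,844 = 1.118 × 10⁻⁵ × 7.1 × N²
N² = 227,844 / (7.9378 × 10⁻⁵) = 2,870,367,104
N ≈ √2,870,367,104 ≈ 53,575.8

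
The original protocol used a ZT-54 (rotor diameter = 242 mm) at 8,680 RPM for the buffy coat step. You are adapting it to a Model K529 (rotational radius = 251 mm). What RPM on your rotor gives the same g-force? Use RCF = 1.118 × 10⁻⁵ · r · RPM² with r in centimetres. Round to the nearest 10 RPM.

Original rotor: r = 242 mm / 2 = 121 mm = 12.1 cm
RCF = 1.118 × 10⁻⁵ × r × N²
RCF_original = 1.118 × 10⁻⁵ × 12.1 × (8680)² = 1.118 × 10⁻⁵ × 12.1 × 75,342,400 ≈ 10,192.2 × g
Your rotor: r = 251 mm = 25.1 cm
10,192.2 = 1.118 × 10⁻⁵ × 25.1 × N²
N² = 10,192.2 / (28.0618 × 10⁻⁵) = 36,320,550
N ≈ √36,320,550 ≈ 6,026.7

≈ 6030 RPM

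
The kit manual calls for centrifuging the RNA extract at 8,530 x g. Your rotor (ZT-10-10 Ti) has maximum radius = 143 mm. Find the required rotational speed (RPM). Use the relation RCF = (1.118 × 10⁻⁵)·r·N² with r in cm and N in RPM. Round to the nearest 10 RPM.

r = 143 mm = 14.3 cm
8,530 = 1.118 × 10⁻⁵ × 14.3 × N²
N² = 8,530 / (15.9874 × 10⁻⁵) = 53,354,517
N ≈ √53,354,517 ≈ 7,304.4

N ≈ 7300 RPM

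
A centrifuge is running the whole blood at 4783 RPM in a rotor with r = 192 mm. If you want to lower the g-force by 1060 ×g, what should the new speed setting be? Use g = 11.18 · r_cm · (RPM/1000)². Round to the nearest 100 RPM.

4200 RPM

r = 192 mm = 19.2 cm
Current RCF = 11.18 × 19.2 × (4.783)² = 11.18 × 19.2 × 22.877089 ≈ 4,910.7 × g
Target RCF = 4,910.7 − 1,060 = 3,850.7 × g
(N/1000)² = 3,850.7 / 214.656 = 17.93893
N = 1000 × √17.93893 ≈ 4,235.4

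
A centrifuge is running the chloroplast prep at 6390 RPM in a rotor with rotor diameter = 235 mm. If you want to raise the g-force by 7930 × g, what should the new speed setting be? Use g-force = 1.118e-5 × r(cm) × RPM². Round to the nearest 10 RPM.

r = 235 mm / 2 = 117.5 mm = 11.75 cm
Current RCF = 1.118 × 10⁻⁵ × 11.75 × (6390)² = 1.118 × 10⁻⁵ × 11.75 × 40,832,100 ≈ 5,363.9 × g
Target RCF = 5,363.9 + 7,930 = 13,293.9 × g
N² = 13,293.9 / (13.1365 × 10⁻⁵) = 101,198,188
N ≈ √101,198,188 ≈ 10,059.7

N₂ ≈ 10060 RPM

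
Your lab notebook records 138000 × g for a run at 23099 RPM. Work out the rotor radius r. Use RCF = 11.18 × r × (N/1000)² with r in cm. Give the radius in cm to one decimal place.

23.1 cm

138000 = 11.18 × r × (23.099)²
r = 138000 / (11.18 × 533.563801) = 138000 / 5965.243 ≈ 23.134 cm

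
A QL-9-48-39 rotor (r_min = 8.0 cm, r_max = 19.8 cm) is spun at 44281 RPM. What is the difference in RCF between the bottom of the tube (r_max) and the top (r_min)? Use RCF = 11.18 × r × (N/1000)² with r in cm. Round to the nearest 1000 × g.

RCF_max = 11.18 × 19.8 × (44.281)² = 11.18 × 19.8 × 1,960.806961 ≈ 434,052.1 × g
RCF_min = 11.18 × 8 × (44.281)² = 11.18 × 8 × 1,960.806961 ≈ 175,374.6 × g
ΔRCF = 434,052.1 − 175,374.6 = 258,677.5

ΔRCF ≈ 259000 ×g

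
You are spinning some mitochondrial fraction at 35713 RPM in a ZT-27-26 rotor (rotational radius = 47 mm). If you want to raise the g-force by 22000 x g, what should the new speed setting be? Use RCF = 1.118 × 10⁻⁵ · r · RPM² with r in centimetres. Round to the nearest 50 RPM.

r = 47 mm = 4.7 cm
Current RCF = 1.118 × 10⁻⁵ × 4.7 × (35713)² = 1.118 × 10⁻⁵ × 4.7 × 1,275,418,369 ≈ 67,018.1 × g
Target RCF = 67,018.1 + 22,000 = 89,018.1 × g
N² = 89,018.1 / (5.2546 × 10⁻⁵) = 1,694,098,504
N ≈ √1,694,098,504 ≈ 41,159.4

≈ 41150 RPM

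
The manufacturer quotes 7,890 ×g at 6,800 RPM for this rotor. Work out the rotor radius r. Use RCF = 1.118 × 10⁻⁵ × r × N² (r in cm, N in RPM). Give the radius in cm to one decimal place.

7890 = 1.118 × 10⁻⁵ × r × (6800)²
r = 7890 / (1.118 × 10⁻⁵ × 46,240,000) = 7890 / 516.9632 ≈ 15.262 cm

r ≈ 15.3 cm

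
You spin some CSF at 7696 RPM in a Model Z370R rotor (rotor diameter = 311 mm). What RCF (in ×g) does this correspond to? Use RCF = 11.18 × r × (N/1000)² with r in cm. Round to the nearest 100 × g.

r = 311 mm / 2 = 155.5 mm = 15.55 cm
RCF = 11.18 × r × (N/1000)²
RCF = 11.18 × 15.55 × (7.696)² = 11.18 × 15.55 × 59.228416 ≈ 10,296.8 × g

RCF ≈ 10300 ×g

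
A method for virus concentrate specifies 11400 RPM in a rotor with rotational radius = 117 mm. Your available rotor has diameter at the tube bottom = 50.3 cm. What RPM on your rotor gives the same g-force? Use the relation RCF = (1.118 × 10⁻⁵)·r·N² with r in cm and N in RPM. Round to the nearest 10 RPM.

≈ 7780 RPM

Original rotor: r = 117 mm = 11.7 cm
RCF = 1.118 × 10⁻⁵ × r × N²
RCF_original = 1.118 × 10⁻⁵ × 11.7 × (11400)² = 1.118 × 10⁻⁵ × 11.7 × 129,960,000 ≈ 16,999.5 × g
Your rotor: r = 50.3 / 2 = 25.15 cm
16,999.5 = 1.118 × 10⁻⁵ × 25.15 × N²
N² = 16,999.5 / (28.1177 × 10⁻⁵) = 60,458,359
N ≈ √60,458,359 ≈ 7,775.5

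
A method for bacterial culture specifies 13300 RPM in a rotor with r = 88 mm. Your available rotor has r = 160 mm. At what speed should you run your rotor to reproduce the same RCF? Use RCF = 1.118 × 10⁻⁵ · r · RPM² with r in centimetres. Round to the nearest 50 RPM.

9850 RPM

Original rotor: r = 88 mm = 8.8 cm
RCF = 1.118 × 10⁻⁵ × r × N²
RCF_original = 1.118 × 10⁻⁵ × 8.8 × (13300)² = 1.118 × 10⁻⁵ × 8.8 × 176,890,000 ≈ 17,403.1 × g
Your rotor: r = 160 mm = 16.0 cm
17,403.1 = 1.118 × 10⁻⁵ × 16 × N²
N² = 17,403.1 / (17.888 × 10⁻⁵) = 97,289,244
N ≈ √97,289,244 ≈ 9,863.5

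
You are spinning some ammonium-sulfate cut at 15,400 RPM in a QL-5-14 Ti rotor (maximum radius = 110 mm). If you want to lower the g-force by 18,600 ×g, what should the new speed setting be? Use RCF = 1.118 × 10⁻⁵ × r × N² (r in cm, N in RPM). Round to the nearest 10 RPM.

9270 RPM

r = 110 mm = 11.0 cm
Current RCF = 1.118 × 10⁻⁵ × 11 × (15400)² = 1.118 × 10⁻⁵ × 11 × 237,160,000 ≈ 29,165.9 × g
Target RCF = 29,165.9 − 18,600 = 10,565.9 × g
N² = 10,565.9 / (12.298 × 10⁻⁵) = 85,915,596
N ≈ √85,915,596 ≈ 9,269.1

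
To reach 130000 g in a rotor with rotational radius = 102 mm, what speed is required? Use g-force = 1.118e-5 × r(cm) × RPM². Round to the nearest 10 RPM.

r = 102 mm = 10.2 cm
130,000 = 1.118 × 10⁻⁵ × 10.2 × N²
N² = 130,000 / (11.4036 × 10⁻⁵) = 1,139,990,880
N ≈ √1,139,990,880 ≈ 33,763.8

N ≈ 33760 RPM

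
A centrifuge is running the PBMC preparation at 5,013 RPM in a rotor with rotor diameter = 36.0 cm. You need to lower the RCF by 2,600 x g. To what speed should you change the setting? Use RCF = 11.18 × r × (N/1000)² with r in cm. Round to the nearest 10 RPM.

N₂ ≈ 3490 RPM

r = 36.0 / 2 = 18 cm
Current RCF = 11.18 × 18 × (5.013)² = 11.18 × 18 × 25.130169 ≈ 5,057.2 × g
Target RCF = 5,057.2 − 2,600 = 2,457.2 × g
(N/1000)² = 2,457.2 / 201.24 = 12.2103
N = 1000 × √12.2103 ≈ 3,494.3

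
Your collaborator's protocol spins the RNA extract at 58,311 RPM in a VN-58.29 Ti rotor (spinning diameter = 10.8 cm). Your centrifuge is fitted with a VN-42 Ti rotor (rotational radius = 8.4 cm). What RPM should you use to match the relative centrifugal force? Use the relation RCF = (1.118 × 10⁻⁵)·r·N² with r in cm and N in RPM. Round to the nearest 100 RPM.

≈ 46800 RPM

Original rotor: r = 10.8 / 2 = 5.4 cm
RCF = 1.118 × 10⁻⁵ × r × N²
RCF_original = 1.118 × 10⁻⁵ × 5.4 × (58311)² = 1.118 × 10⁻⁵ × 5.4 × 3,400,172,721 ≈ 205,275.2 × g
205,275.2 = 1.118 × 10⁻⁵ × 8.4 × N²
N² = 205,275.2 / (9.3912 × 10⁻⁵) = 2,185,825,028
N ≈ √2,185,825,028 ≈ 46,752.8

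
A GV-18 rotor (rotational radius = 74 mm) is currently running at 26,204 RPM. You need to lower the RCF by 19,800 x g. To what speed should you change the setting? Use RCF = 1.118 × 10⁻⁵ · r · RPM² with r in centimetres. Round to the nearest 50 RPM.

r = 74 mm = 7.4 cm
Current RCF = 1.118 × 10⁻⁵ × 7.4 × (26204)² = 1.118 × 10⁻⁵ × 7.4 × 686,649,616 ≈ 56,807.9 × g
Target RCF = 56,807.9 − 19,800 = 37,007.9 × g
N² = 37,007.9 / (8.2732 × 10⁻⁵) = 447,322,680
N ≈ √447,322,680 ≈ 21,150.0

N₂ ≈ 21150 RPM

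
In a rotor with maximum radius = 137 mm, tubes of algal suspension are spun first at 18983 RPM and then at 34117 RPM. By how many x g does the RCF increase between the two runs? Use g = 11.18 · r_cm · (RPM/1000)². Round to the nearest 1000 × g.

123000 x g

r = 137 mm = 13.7 cm
RCF₁ = 11.18 × 13.7 × (18.983)² = 11.18 × 13.7 × 360.354289 ≈ 55,194 × g
RCF₂ = 11.18 × 13.7 × (34.117)² = 11.18 × 13.7 × 1,163.969689 ≈ 178,280.6 × g
Increase = 178,280.6 − 55,194 = 123,086.6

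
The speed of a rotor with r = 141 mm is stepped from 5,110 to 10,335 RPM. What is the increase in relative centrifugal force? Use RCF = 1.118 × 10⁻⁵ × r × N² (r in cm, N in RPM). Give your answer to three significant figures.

≈ 12700 x g

r = 141 mm = 14.1 cm
RCF₁ = 1.118 × 10⁻⁵ × 14.1 × (5110)² = 1.118 × 10⁻⁵ × 14.1 × 26,112,100 ≈ 4,116.3 × g
RCF₂ = 1.118 × 10⁻⁵ × 14.1 × (10335)² = 1.118 × 10⁻⁵ × 14.1 × 106,812,225 ≈ 16,837.7 × g
Increase = 16,837.7 − 4,116.3 = 12,721.4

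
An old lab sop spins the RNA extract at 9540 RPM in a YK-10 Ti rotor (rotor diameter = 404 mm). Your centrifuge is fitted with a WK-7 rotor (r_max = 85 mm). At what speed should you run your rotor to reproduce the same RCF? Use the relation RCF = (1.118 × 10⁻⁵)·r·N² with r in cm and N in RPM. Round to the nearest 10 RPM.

Original rotor: r = 404 mm / 2 = 202 mm = 20.2 cm
RCF_original = 1.118 × 10⁻⁵ × 20.2 × (9540)² = 1.118 × 10⁻⁵ × 20.2 × 91,011,600 ≈ 20,553.7 × g
Your rotor: r = 85 mm = 8.5 cm
20,553.7 = 1.118 × 10⁻⁵ × 8.5 × N²
N² = 20,553.7 / (9.503 × 10⁻⁵) = 216,286,436
N ≈ √216,286,436 ≈ 14,706.7

14710 RPM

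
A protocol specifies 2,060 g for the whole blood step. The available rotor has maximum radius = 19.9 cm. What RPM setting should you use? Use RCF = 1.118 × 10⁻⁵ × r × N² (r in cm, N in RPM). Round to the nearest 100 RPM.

2,060 = 1.118 × 10⁻⁵ × 19.9 × N²
N² = 2,060 / (22.2482 × 10⁻⁵) = 9,259,176
N ≈ √9,259,176 ≈ 3,042.9

N ≈ 3000 RPM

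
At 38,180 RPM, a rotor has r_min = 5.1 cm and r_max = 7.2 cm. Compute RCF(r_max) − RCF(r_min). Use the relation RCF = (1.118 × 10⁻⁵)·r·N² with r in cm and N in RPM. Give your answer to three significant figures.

34200 x g

RCF_max = 1.118 × 10⁻⁵ × 7.2 × (38180)² = 1.118 × 10⁻⁵ × 7.2 × 1,457,712,400 ≈ 117,340 × g
RCF_min = 1.118 × 10⁻⁵ × 5.1 × (38180)² = 1.118 × 10⁻⁵ × 5.1 × 1,457,712,400 ≈ 83,115.8 × g
ΔRCF = 117,340 − 83,115.8 = 34,224.2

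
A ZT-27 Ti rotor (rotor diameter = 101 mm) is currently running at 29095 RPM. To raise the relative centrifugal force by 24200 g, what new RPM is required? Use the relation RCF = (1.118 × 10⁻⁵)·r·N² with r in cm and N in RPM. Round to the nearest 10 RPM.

r = 101 mm / 2 = 50.5 mm = 5.05 cm
Current RCF = 1.118 × 10⁻⁵ × 5.05 × (29095)² = 1.118 × 10⁻⁵ × 5.05 × 846,519,025 ≈ 47,793.6 × g
Target RCF = 47,793.6 + 24,200 = 71,993.6 × g
N² = 71,993.6 / (5.6459 × 10⁻⁵) = 1,275,148,338
N ≈ √1,275,148,338 ≈ 35,709.2

35710 RPM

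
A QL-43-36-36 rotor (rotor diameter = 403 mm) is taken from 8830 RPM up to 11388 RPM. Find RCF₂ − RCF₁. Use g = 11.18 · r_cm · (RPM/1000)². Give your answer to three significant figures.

r = 403 mm / 2 = 201.5 mm = 20.15 cm
RCF₁ = 11.18 × 20.15 × (8.83)² = 11.18 × 20.15 × 77.9689 ≈ 17,564.6 × g
RCF₂ = 11.18 × 20.15 × (11.388)² = 11.18 × 20.15 × 129.686544 ≈ 29,215.4 × g
Increase = 29,215.4 − 17,564.6 = 11,650.8

≈ 11700 ×g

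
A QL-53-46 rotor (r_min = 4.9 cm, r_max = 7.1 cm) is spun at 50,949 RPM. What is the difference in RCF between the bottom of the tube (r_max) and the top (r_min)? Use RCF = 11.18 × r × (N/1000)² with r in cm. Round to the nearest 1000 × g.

ΔRCF = 11.18 × (r_max − r_min) × (N/1000)² = 11.18 × 2.2 × 2,595.800601 ≈ 63,846.3

ΔRCF ≈ 64000 x g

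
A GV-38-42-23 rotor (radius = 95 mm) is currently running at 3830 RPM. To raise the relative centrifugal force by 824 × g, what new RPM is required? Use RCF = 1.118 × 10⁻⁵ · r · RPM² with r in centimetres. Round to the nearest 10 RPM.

≈ 4740 RPM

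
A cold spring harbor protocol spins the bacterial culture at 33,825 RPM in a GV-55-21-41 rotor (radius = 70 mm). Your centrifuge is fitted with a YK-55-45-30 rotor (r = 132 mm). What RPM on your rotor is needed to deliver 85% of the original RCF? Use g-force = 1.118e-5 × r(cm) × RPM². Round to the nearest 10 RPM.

≈ 22710 RPM

Original rotor: r = 70 mm = 7.0 cm
RCF = 1.118 × 10⁻⁵ × r × N²
RCF_original = 1.118 × 10⁻⁵ × 7 × (33825)² = 1.118 × 10⁻⁵ × 7 × 1,144,130,625 ≈ 89,539.7 × g
Target RCF = 0.85 × 89,539.7 ≈ 76,108.7 × g
Your rotor: r = 132 mm = 13.2 cm
76,108.7 = 1.118 × 10⁻⁵ × 13.2 × N²
N² = 76,108.7 / (14.7576 × 10⁻⁵) = 515,725,457
N ≈ √515,725,457 ≈ 22,709.6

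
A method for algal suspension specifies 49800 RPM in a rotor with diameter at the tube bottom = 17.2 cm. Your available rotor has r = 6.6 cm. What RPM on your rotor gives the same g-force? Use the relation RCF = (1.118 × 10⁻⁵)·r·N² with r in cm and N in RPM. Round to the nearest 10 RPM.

56850 RPM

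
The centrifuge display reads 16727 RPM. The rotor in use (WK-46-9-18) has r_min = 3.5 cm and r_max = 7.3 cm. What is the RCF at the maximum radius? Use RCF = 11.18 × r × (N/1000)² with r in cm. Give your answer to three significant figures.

Use r_max = 7.3 cm.
RCF = 11.18 × r × (N/1000)²
RCF = 11.18 × 7.3 × (16.727)² = 11.18 × 7.3 × 279.792529 ≈ 22,835 × g

RCF ≈ 22800 ×g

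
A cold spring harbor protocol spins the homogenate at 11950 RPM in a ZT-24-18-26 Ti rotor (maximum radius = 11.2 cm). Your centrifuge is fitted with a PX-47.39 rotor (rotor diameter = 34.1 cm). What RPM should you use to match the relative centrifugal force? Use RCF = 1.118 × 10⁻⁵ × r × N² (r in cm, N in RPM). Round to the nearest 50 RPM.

RCF = 1.118 × 10⁻⁵ × r × N²
RCF_original = 1.118 × 10⁻⁵ × 11.2 × (11950)² = 1.118 × 10⁻⁵ × 11.2 × 142,802,500 ≈ 17,881.2 × g
Your rotor: r = 34.1 / 2 = 17.05 cm
17,881.2 = 1.118 × 10⁻⁵ × 17.05 × N²
N² = 17,881.2 / (19.0619 × 10⁻⁵) = 93,805,969
N ≈ √93,805,969 ≈ 9,685.3

9700 RPM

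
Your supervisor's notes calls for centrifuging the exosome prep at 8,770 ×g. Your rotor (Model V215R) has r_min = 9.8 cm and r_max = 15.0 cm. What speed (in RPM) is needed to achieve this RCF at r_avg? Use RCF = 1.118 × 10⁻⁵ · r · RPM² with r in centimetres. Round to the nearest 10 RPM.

N ≈ 7950 RPM

r_avg = (9.8 + 15.0) / 2 = 12.4 cm
8,770 = 1.118 × 10⁻⁵ × 12.4 × N²
N² = 8,770 / (13.8632 × 10⁻⁵) = 63,261,008
N ≈ √63,261,008 ≈ 7,953.7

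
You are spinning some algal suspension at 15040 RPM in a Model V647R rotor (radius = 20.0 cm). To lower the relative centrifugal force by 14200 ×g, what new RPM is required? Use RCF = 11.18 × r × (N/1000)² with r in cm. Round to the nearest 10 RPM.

Current RCF = 11.18 × 20 × (15.04)² = 11.18 × 20 × 226.2016 ≈ 50,578.7 × g
Target RCF = 50,578.7 − 14,200 = 36,378.7 × g
(N/1000)² = 36,378.7 / 223.6 = 162.6954
N = 1000 × √162.6954 ≈ 12,755.2

N₂ ≈ 12760 RPM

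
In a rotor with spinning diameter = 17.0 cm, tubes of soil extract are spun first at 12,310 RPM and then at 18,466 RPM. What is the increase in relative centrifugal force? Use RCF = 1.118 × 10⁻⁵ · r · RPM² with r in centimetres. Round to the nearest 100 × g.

18000 ×g

r = 17.0 / 2 = 8.5 cm
RCF₁ = 1.118 × 10⁻⁵ × 8.5 × (12310)² = 1.118 × 10⁻⁵ × 8.5 × 151,536,100 ≈ 14,400.5 × g
RCF₂ = 1.118 × 10⁻⁵ × 8.5 × (18466)² = 1.118 × 10⁻⁵ × 8.5 × 340,993,156 ≈ 32,404.6 × g
Increase = 32,404.6 − 14,400.5 = 18,004.1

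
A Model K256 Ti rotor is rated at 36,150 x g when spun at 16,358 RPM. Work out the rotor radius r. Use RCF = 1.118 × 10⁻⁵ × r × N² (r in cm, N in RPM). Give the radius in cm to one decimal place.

36150 = 1.118 × 10⁻⁵ × r × (16358)²
r = 36150 / (1.118 × 10⁻⁵ × 267,584,164) = 36150 / 2991.591 ≈ 12.084 cm

≈ 12.1 cm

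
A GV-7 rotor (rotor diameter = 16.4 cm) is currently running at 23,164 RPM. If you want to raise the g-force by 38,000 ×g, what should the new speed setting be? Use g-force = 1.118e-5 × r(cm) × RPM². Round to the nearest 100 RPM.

≈ 30800 RPM

r = 16.4 / 2 = 8.2 cm
Current RCF = 1.118 × 10⁻⁵ × 8.2 × (23164)² = 1.118 × 10⁻⁵ × 8.2 × 536,570,896 ≈ 49,190.7 × g
Target RCF = 49,190.7 + 38,000 = 87,190.7 × g
N² = 87,190.7 / (9.1676 × 10⁻⁵) = 951,074,436
N ≈ √951,074,436 ≈ 30,839.5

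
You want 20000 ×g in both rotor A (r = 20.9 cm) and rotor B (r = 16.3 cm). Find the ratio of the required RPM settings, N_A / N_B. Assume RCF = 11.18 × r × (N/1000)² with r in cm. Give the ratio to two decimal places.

0.88

At fixed RCF, N ∝ 1/√r, so N_A/N_B = √(r_B/r_A) = √(16.3/20.9) = √0.779904 = 0.8831.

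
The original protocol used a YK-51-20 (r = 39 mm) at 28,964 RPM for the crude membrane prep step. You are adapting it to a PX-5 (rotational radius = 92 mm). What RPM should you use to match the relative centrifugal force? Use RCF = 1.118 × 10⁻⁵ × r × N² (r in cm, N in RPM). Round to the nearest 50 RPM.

Original rotor: r = 39 mm = 3.9 cm
RCF = 1.118 × 10⁻⁵ × r × N²
RCF_original = 1.118 × 10⁻⁵ × 3.9 × (28964)² = 1.118 × 10⁻⁵ × 3.9 × 838,913,296 ≈ 36,578.3 × g
Your rotor: r = 92 mm = 9.2 cm
36,578.3 = 1.118 × 10⁻⁵ × 9.2 × N²
N² = 36,578.3 / (10.2856 × 10⁻⁵) = 355,626,313
N ≈ √355,626,313 ≈ 18,858.1

≈ 18850 RPM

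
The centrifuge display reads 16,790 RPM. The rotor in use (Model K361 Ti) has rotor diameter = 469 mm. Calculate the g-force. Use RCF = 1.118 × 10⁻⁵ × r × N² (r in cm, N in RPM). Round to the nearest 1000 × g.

r = 469 mm / 2 = 234.5 mm = 23.45 cm
RCF = 1.118 × 10⁻⁵ × 23.45 × (16790)² = 1.118 × 10⁻⁵ × 23.45 × 281,904,100 ≈ 73,907.1 × g

RCF ≈ 74000 x g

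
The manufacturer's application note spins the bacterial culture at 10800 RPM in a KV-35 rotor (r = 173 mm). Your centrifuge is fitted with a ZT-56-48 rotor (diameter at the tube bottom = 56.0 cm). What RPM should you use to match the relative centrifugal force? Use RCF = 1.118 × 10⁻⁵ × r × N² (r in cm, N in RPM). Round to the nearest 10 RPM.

Original rotor: r = 173 mm = 17.3 cm
RCF_original = 1.118 × 10⁻⁵ × 17.3 × (10800)² = 1.118 × 10⁻⁵ × 17.3 × 116,640,000 ≈ 22,559.8 × g
Your rotor: r = 56.0 / 2 = 28 cm
22,559.8 = 1.118 × 10⁻⁵ × 28 × N²
N² = 22,559.8 / (31.304 × 10⁻⁵) = 72,066,829
N ≈ √72,066,829 ≈ 8,489.2

8490 RPM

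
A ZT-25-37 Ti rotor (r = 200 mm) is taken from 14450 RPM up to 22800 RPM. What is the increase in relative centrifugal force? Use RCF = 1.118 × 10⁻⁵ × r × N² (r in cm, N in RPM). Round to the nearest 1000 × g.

r = 200 mm = 20.0 cm
RCF₁ = 1.118 × 10⁻⁵ × 20 × (14450)² = 1.118 × 10⁻⁵ × 20 × 208,802,500 ≈ 46,688.2 × g
RCF₂ = 1.118 × 10⁻⁵ × 20 × (22800)² = 1.118 × 10⁻⁵ × 20 × 519,840,000 ≈ 116,236.2 × g
Increase = 116,236.2 − 46,688.2 = 69,548

70000 × g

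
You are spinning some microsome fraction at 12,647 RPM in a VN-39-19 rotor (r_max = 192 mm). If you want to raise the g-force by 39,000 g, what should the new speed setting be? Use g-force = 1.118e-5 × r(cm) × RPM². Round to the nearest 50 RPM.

18500 RPM

r = 192 mm = 19.2 cm
Current RCF = 1.118 × 10⁻⁵ × 19.2 × (12647)² = 1.118 × 10⁻⁵ × 19.2 × 159,946,609 ≈ 34,333.5 × g
Target RCF = 34,333.5 + 39,000 = 73,333.5 × g
N² = 73,333.5 / (21.4656 × 10⁻⁵) = 341,632,659
N ≈ √341,632,659 ≈ 18,483.3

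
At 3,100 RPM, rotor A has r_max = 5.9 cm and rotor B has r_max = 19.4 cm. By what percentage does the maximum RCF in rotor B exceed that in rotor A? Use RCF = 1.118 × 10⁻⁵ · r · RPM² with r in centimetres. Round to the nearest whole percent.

At equal RPM, RCF scales linearly with r: ratio = 19.4 / 5.9 = 3.2881.
So rotor B delivers 228.8% more g-force.

229%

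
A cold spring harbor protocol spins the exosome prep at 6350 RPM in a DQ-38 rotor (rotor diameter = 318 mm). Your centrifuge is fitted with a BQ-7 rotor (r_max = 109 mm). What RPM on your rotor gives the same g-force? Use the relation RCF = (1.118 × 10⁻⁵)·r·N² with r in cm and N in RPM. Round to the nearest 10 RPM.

Original rotor: r = 318 mm / 2 = 159 mm = 15.9 cm
RCF_original = 1.118 × 10⁻⁵ × 15.9 × (6350)² = 1.118 × 10⁻⁵ × 15.9 × 40,322,500 ≈ 7,167.8 × g
Your rotor: r = 109 mm = 10.9 cm
7,167.8 = 1.118 × 10⁻⁵ × 10.9 × N²
N² = 7,167.8 / (12.1862 × 10⁻⁵) = 58,818,992
N ≈ √58,818,992 ≈ 7,669.4

≈ 7670 RPM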